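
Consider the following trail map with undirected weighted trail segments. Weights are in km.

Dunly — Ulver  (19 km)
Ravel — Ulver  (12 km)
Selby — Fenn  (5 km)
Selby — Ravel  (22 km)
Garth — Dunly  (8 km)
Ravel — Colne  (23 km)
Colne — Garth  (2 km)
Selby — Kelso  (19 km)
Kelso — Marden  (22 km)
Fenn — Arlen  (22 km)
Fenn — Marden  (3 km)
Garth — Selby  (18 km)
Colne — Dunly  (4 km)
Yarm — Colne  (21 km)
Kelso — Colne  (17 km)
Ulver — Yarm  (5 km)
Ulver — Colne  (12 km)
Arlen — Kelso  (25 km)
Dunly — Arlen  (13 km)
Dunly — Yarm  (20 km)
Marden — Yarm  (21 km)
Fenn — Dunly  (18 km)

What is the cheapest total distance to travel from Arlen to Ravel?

40 km

Shortest distances from Arlen:
Arlen: 0
Dunly: 13  (via Arlen)
Colne: 17  (via Dunly)
Garth: 19  (via Colne)
Fenn: 22  (via Arlen)
Kelso: 25  (via Arlen)
Marden: 25  (via Fenn)
Selby: 27  (via Fenn)
Ulver: 29  (via Colne)
Yarm: 33  (via Dunly)
Ravel: 40  (via Colne)
Shortest route: Arlen → Dunly → Colne → Ravel = 40 km.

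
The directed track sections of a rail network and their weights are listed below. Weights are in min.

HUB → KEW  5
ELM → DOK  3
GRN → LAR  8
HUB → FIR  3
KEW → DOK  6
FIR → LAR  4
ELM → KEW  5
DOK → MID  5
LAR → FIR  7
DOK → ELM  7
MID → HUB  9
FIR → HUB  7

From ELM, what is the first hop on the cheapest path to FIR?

Enumerating some paths:
ELM - DOK - MID - HUB - FIR: 3+5+9+3 = 20
ELM - KEW - DOK - MID - HUB - FIR: 5+6+5+9+3 = 28
Cheapest is ELM - DOK - MID - HUB - FIR at 20 min.
So from ELM the first move is to DOK.

DOK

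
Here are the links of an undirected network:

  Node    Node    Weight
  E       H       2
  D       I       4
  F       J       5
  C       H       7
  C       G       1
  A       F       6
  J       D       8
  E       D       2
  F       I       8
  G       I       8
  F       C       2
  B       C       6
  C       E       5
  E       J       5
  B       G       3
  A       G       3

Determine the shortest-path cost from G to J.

8

Candidate routes:
G → C → E → J: 1+5+5 = 11
G → C → F → J: 1+2+5 = 8
G → C → H → E → J: 1+7+2+5 = 15
G → A → F → J: 3+6+5 = 14
Cheapest is G → C → F → J at 8.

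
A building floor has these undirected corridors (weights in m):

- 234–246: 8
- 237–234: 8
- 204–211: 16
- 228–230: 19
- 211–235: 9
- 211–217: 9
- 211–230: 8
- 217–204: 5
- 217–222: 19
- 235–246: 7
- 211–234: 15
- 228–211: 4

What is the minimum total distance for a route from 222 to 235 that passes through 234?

Best 222 to 234: 222–217–211–234 costing 43
Shortest 234→235: 234–246–235 = 15
Total via 234: 43 + 15 = 58 m.

58 m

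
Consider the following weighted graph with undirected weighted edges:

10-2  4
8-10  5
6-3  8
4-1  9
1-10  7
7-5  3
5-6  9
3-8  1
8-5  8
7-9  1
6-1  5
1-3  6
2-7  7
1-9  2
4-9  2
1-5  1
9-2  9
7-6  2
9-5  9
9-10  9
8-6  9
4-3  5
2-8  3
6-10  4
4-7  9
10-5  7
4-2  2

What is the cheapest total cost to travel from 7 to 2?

Shortest distances from 7:
7: 0
9: 1  (via 7)
6: 2  (via 7)
1: 3  (via 9)
4: 3  (via 9)
5: 3  (via 7)
2: 5  (via 4)
Shortest route: 7–9–4–2 = 5.

5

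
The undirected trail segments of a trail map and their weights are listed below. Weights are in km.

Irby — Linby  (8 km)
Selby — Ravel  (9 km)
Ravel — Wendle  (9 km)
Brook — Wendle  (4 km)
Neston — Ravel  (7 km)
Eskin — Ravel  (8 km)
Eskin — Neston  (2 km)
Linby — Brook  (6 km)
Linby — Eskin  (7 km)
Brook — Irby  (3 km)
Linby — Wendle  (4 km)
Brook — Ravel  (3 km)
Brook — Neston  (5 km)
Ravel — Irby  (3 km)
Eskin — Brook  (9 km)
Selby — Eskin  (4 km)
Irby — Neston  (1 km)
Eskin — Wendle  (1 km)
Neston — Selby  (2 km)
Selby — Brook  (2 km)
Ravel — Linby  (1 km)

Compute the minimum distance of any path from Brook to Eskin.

5 km

Enumerating some paths:
Brook–Selby–Eskin: 2+4 = 6
Brook–Selby–Neston–Eskin: 2+2+2 = 6
Brook–Wendle–Eskin: 4+1 = 5
Cheapest is Brook–Wendle–Eskin at 5 km.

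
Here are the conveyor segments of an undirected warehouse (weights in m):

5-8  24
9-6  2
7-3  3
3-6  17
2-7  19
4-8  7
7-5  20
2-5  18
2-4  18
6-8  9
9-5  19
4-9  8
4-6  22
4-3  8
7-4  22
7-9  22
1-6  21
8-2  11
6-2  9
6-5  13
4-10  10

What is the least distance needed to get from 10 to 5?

33 m

Running Dijkstra from 10:
10: 0
4: 10  (via 10)
8: 17  (via 4)
3: 18  (via 4)
9: 18  (via 4)
6: 20  (via 9)
7: 21  (via 3)
2: 28  (via 4)
5: 33  (via 6)
Shortest route: 10–4–9–6–5 = 33 m.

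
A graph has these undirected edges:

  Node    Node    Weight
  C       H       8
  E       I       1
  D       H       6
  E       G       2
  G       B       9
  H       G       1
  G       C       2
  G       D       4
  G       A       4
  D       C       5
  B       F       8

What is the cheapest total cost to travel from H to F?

Shortest distances from H:
H: 0
G: 1  (via H)
C: 3  (via G)
E: 3  (via G)
I: 4  (via E)
A: 5  (via G)
D: 5  (via G)
B: 10  (via G)
F: 18  (via B)
Shortest route: H → G → B → F = 18.

18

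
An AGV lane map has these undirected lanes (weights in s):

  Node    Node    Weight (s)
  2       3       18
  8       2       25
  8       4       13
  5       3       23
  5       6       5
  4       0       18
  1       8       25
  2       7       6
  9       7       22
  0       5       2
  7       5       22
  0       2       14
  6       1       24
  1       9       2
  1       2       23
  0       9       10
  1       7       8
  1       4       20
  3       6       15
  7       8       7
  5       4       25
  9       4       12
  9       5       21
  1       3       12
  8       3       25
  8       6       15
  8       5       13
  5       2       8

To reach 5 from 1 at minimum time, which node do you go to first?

Candidate routes:
1 → 9 → 5: 2+21 = 23
1 → 7 → 2 → 5: 8+6+8 = 22
1 → 9 → 0 → 5: 2+10+2 = 14
The minimum is 14 s via 1 → 9 → 0 → 5.
So from 1 the first move is to 9.

9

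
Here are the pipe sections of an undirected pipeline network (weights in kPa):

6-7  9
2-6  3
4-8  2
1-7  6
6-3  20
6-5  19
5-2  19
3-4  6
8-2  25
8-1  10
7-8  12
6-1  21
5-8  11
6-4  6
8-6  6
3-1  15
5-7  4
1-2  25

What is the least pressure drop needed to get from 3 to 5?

19 kPa

Settle nodes by increasing distance from 3:
3: 0
4: 6  (via 3)
8: 8  (via 4)
6: 12  (via 4)
1: 15  (via 3)
2: 15  (via 6)
5: 19  (via 8)
Shortest route: 3 → 4 → 8 → 5 = 19 kPa.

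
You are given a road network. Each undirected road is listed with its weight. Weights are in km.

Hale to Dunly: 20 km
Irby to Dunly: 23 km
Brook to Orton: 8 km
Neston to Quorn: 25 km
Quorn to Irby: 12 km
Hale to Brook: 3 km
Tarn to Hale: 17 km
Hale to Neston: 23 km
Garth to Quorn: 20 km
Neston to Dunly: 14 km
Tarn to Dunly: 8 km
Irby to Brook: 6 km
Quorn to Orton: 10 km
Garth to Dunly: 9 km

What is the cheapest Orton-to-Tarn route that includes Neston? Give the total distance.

Shortest Orton→Neston: Orton → Brook → Hale → Neston = 34
Best Neston to Tarn: Neston → Dunly → Tarn costing 22
Total via Neston: 34 + 22 = 56 km.

56 km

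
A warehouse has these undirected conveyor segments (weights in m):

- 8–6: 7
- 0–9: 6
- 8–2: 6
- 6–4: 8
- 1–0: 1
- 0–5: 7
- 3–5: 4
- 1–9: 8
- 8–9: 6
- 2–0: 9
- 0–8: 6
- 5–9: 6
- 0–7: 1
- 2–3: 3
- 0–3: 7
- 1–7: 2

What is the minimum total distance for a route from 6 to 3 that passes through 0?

20 m

Best 6 to 0: 6–8–0 costing 13
Best 0 to 3: 0–3 costing 7
Total via 0: 13 + 7 = 20 m.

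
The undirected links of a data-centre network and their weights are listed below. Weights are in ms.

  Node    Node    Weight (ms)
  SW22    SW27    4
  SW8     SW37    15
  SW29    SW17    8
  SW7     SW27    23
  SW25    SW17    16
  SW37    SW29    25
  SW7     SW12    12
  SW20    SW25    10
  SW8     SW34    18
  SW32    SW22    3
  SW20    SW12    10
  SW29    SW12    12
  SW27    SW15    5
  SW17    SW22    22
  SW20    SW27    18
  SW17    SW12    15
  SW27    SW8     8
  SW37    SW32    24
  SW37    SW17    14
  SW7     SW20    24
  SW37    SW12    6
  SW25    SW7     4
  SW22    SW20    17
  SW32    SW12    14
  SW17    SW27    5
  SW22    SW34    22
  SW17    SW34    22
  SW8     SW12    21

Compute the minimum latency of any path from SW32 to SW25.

28 ms

Running Dijkstra from SW32:
SW32: 0
SW22: 3  (via SW32)
SW27: 7  (via SW22)
SW17: 12  (via SW27)
SW15: 12  (via SW27)
SW12: 14  (via SW32)
SW8: 15  (via SW27)
SW37: 20  (via SW12)
SW20: 20  (via SW22)
SW29: 20  (via SW17)
SW34: 25  (via SW22)
SW7: 26  (via SW12)
SW25: 28  (via SW17)
Shortest route: SW32–SW22–SW27–SW17–SW25 = 28 ms.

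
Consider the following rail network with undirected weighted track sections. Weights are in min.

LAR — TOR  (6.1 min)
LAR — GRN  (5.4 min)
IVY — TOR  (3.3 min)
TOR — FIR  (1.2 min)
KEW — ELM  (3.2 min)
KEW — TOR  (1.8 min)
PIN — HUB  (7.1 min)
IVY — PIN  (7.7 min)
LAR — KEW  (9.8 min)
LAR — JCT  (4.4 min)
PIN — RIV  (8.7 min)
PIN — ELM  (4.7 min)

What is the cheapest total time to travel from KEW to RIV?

16.6 min

Shortest distances from KEW:
KEW: 0
TOR: 1.8  (via KEW)
FIR: 3  (via TOR)
ELM: 3.2  (via KEW)
IVY: 5.1  (via TOR)
LAR: 7.9  (via TOR)
PIN: 7.9  (via ELM)
JCT: 12.3  (via LAR)
GRN: 13.3  (via LAR)
HUB: 15  (via PIN)
RIV: 16.6  (via PIN)
Shortest route: KEW–ELM–PIN–RIV = 16.6 min.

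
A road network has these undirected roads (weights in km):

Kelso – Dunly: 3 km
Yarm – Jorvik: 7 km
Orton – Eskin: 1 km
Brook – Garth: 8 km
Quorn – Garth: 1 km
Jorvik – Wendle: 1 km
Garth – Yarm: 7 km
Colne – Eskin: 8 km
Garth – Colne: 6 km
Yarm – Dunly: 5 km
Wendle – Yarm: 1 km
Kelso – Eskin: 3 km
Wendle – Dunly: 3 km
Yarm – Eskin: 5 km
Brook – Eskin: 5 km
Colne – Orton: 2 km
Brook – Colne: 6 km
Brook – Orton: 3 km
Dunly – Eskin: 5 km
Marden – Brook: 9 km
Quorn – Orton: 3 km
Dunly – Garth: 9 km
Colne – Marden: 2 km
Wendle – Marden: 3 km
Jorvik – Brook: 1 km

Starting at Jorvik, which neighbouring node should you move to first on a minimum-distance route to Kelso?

Candidate routes:
Jorvik–Brook–Eskin–Kelso: 1+5+3 = 9
Jorvik–Brook–Orton–Eskin–Kelso: 1+3+1+3 = 8
Jorvik–Wendle–Yarm–Dunly–Kelso: 1+1+5+3 = 10
Jorvik–Wendle–Dunly–Kelso: 1+3+3 = 7
Cheapest is Jorvik–Wendle–Dunly–Kelso at 7 km.
So from Jorvik the first move is to Wendle.

Wendle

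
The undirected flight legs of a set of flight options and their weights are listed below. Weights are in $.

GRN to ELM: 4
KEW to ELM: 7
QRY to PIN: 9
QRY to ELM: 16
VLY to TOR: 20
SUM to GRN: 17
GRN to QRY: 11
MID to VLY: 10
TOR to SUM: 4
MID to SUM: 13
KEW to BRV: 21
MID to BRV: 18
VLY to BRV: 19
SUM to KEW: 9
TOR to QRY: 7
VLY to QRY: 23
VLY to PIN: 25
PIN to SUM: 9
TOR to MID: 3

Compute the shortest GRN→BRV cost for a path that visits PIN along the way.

Best GRN to PIN: GRN → QRY → PIN costing 20
Shortest PIN→BRV: PIN → SUM → TOR → MID → BRV = 34
Total via PIN: 20 + 34 = $54.

$54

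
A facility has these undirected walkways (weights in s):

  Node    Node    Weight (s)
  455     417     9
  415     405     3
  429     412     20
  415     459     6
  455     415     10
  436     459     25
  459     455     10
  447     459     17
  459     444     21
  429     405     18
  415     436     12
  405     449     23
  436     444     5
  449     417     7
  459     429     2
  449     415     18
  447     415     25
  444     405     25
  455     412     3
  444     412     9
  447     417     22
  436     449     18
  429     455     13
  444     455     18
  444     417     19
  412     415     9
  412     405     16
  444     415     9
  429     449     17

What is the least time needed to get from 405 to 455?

Running Dijkstra from 405:
405: 0
415: 3  (via 405)
459: 9  (via 415)
429: 11  (via 459)
444: 12  (via 415)
412: 12  (via 415)
455: 13  (via 415)
Shortest route: 405–415–455 = 13 s.

13 s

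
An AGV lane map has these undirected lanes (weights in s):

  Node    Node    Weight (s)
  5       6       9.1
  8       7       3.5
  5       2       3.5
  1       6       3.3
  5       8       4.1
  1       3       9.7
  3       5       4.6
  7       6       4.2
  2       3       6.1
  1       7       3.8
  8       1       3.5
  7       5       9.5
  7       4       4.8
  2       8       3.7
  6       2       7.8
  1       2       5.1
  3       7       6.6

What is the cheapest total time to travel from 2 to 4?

Compare a few routes:
2–8–7–4: 3.7+3.5+4.8 = 12
2–1–7–4: 5.1+3.8+4.8 = 13.7
2–8–1–7–4: 3.7+3.5+3.8+4.8 = 15.8
2–5–8–7–4: 3.5+4.1+3.5+4.8 = 15.9
The minimum is 12 s via 2–8–7–4.

12 s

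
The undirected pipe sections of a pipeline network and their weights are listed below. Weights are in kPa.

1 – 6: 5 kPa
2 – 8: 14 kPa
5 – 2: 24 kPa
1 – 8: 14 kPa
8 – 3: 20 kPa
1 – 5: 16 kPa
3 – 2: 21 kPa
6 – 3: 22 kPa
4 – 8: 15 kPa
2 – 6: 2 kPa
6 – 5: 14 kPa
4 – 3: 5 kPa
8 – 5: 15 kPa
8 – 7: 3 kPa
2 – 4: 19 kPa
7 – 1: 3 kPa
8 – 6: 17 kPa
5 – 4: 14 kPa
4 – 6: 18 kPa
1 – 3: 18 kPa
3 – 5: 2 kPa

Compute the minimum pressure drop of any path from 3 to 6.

16 kPa

Enumerating some paths:
3 - 5 - 1 - 6: 2+16+5 = 23
3 - 5 - 6: 2+14 = 16
3 - 6: 22 = 22
Cheapest is 3 - 5 - 6 at 16 kPa.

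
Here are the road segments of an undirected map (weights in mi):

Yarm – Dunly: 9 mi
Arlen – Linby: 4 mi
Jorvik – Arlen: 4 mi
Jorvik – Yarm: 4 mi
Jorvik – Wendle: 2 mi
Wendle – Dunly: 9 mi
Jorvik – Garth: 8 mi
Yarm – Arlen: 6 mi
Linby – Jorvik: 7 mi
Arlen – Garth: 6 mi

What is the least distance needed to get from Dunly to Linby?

Settle nodes by increasing distance from Dunly:
Dunly: 0
Wendle: 9  (via Dunly)
Yarm: 9  (via Dunly)
Jorvik: 11  (via Wendle)
Arlen: 15  (via Yarm)
Linby: 18  (via Jorvik)
Shortest route: Dunly → Wendle → Jorvik → Linby = 18 mi.

18 mi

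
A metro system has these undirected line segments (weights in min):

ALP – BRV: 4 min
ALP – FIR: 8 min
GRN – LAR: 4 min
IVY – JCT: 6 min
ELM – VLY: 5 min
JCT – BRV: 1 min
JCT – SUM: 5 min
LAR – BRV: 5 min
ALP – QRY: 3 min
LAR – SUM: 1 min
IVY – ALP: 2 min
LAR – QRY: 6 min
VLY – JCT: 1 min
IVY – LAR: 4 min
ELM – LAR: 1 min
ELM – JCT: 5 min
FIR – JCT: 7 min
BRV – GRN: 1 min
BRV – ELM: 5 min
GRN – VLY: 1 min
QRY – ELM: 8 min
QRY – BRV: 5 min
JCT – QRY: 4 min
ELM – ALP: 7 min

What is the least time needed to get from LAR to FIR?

Settle nodes by increasing distance from LAR:
LAR: 0
SUM: 1  (via LAR)
ELM: 1  (via LAR)
IVY: 4  (via LAR)
GRN: 4  (via LAR)
VLY: 5  (via GRN)
BRV: 5  (via LAR)
JCT: 6  (via SUM)
ALP: 6  (via IVY)
QRY: 6  (via LAR)
FIR: 13  (via JCT)
Shortest route: LAR → SUM → JCT → FIR = 13 min.

13 min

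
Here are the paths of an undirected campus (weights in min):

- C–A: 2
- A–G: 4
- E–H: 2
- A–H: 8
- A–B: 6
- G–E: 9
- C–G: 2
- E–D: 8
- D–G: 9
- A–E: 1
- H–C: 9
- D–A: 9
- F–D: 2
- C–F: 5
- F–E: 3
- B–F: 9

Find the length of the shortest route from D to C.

Settle nodes by increasing distance from D:
D: 0
F: 2  (via D)
E: 5  (via F)
A: 6  (via E)
C: 7  (via F)
Shortest route: D → F → C = 7 min.

7 min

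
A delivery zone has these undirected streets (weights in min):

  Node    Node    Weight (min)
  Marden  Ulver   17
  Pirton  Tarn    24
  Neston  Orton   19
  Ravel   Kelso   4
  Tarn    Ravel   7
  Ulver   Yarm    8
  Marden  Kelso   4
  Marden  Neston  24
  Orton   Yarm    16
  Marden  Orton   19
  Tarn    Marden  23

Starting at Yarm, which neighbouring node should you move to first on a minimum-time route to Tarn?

Ulver

Candidate routes:
Yarm–Ulver–Marden–Tarn: 8+17+23 = 48
Yarm–Ulver–Marden–Kelso–Ravel–Tarn: 8+17+4+4+7 = 40
Cheapest is Yarm–Ulver–Marden–Kelso–Ravel–Tarn at 40 min.
So from Yarm the first move is to Ulver.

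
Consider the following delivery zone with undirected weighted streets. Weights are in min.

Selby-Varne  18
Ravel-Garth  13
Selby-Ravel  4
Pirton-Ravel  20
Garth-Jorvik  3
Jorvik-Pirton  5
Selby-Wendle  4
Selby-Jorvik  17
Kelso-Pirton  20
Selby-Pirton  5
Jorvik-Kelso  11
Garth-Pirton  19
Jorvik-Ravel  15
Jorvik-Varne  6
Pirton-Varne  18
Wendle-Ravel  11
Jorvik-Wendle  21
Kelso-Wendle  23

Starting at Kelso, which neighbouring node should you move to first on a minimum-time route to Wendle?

Candidate routes:
Kelso → Jorvik → Wendle: 11+21 = 32
Kelso → Wendle: 23 = 23
Kelso → Jorvik → Pirton → Selby → Wendle: 11+5+5+4 = 25
Kelso → Pirton → Selby → Wendle: 20+5+4 = 29
The minimum is 23 min via Kelso → Wendle.
So from Kelso the first move is to Wendle.

Wendle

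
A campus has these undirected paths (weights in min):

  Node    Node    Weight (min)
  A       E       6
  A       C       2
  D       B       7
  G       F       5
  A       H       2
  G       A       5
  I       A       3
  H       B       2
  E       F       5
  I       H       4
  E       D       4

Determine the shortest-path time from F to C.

Shortest distances from F:
F: 0
E: 5  (via F)
G: 5  (via F)
D: 9  (via E)
A: 10  (via G)
C: 12  (via A)
Shortest route: F–G–A–C = 12 min.

12 min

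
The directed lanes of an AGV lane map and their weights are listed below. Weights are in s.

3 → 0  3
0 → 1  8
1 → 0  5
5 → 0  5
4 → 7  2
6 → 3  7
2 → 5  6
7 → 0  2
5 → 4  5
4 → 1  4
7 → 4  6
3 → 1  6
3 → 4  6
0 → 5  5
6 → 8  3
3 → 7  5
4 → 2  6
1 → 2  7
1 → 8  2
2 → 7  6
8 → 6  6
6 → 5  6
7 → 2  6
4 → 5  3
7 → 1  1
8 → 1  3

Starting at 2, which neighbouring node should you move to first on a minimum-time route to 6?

Candidate routes:
2 - 7 - 1 - 8 - 6: 6+1+2+6 = 15
2 - 5 - 4 - 7 - 1 - 8 - 6: 6+5+2+1+2+6 = 22
Cheapest is 2 - 7 - 1 - 8 - 6 at 15 s.
So from 2 the first move is to 7.

7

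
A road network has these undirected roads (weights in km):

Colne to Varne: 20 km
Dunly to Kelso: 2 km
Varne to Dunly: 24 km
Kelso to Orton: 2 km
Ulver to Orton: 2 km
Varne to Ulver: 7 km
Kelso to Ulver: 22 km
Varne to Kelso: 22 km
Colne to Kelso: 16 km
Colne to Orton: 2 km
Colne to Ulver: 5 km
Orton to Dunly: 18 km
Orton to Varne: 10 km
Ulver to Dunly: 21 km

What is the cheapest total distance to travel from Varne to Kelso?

11 km

Enumerating some paths:
Varne → Ulver → Orton → Kelso: 7+2+2 = 11
Varne → Orton → Kelso: 10+2 = 12
The minimum is 11 km via Varne → Ulver → Orton → Kelso.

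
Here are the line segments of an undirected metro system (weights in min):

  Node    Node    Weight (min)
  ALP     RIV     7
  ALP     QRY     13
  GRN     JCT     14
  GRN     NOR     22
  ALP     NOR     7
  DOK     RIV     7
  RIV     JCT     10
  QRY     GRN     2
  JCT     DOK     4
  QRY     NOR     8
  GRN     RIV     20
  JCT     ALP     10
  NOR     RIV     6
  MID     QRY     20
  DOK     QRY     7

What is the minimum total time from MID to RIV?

34 min

Shortest distances from MID:
MID: 0
QRY: 20  (via MID)
GRN: 22  (via QRY)
DOK: 27  (via QRY)
NOR: 28  (via QRY)
JCT: 31  (via DOK)
ALP: 33  (via QRY)
RIV: 34  (via DOK)
Shortest route: MID–QRY–DOK–RIV = 34 min.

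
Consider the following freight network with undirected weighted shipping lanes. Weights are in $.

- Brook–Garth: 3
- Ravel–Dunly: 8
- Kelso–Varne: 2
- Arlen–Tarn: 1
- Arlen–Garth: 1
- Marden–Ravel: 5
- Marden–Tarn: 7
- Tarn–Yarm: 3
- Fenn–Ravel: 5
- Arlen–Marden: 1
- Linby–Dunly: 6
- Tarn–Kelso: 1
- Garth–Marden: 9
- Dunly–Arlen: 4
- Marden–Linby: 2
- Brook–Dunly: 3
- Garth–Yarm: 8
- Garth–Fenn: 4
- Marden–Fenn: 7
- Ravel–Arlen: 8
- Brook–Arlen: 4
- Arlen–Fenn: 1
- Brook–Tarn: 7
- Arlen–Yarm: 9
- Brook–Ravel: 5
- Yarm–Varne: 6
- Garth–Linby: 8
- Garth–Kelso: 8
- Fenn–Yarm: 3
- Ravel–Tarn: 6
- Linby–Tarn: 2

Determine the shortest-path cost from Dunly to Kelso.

Settle nodes by increasing distance from Dunly:
Dunly: 0
Brook: 3  (via Dunly)
Arlen: 4  (via Dunly)
Marden: 5  (via Arlen)
Fenn: 5  (via Arlen)
Tarn: 5  (via Arlen)
Garth: 5  (via Arlen)
Linby: 6  (via Dunly)
Kelso: 6  (via Tarn)
Shortest route: Dunly → Arlen → Tarn → Kelso = $6.

$6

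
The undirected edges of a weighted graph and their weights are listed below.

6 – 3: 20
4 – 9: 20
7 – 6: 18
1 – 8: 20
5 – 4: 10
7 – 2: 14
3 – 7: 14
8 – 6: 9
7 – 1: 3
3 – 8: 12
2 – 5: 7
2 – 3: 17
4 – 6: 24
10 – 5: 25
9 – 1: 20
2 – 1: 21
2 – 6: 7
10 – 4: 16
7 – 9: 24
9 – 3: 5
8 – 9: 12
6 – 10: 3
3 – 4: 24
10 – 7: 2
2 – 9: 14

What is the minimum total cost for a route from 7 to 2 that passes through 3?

31

Best 7 to 3: 7–3 costing 14
Shortest 3→2: 3–2 = 17
Total via 3: 14 + 17 = 31.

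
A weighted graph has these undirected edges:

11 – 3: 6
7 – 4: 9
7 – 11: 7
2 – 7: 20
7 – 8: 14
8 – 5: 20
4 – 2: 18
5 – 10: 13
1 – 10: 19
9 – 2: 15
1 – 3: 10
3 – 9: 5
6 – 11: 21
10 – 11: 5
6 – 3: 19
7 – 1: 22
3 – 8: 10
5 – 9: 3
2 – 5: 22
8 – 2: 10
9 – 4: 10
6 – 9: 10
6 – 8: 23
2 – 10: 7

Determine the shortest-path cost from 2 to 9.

15

Compare a few routes:
2 - 9: 15 = 15
2 - 10 - 11 - 3 - 9: 7+5+6+5 = 23
2 - 10 - 5 - 9: 7+13+3 = 23
The minimum is 15 via 2 - 9.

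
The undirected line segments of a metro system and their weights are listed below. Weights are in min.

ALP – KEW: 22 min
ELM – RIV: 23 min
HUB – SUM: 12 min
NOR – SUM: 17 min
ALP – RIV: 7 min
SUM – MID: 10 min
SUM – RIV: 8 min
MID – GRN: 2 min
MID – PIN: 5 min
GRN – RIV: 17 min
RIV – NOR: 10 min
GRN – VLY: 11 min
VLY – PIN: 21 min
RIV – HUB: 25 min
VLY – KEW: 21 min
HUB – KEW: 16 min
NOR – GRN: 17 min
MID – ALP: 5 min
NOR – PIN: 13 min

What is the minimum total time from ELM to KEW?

Enumerating some paths:
ELM–RIV–HUB–KEW: 23+25+16 = 64
ELM–RIV–SUM–HUB–KEW: 23+8+12+16 = 59
ELM–RIV–ALP–KEW: 23+7+22 = 52
ELM–RIV–SUM–MID–ALP–KEW: 23+8+10+5+22 = 68
The minimum is 52 min via ELM–RIV–ALP–KEW.

52 min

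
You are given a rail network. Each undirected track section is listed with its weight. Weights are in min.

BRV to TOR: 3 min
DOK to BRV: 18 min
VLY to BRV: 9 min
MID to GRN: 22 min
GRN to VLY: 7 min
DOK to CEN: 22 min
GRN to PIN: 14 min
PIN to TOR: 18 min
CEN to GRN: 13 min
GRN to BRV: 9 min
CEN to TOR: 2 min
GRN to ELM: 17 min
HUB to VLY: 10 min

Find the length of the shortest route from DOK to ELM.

Compare a few routes:
DOK → BRV → VLY → GRN → ELM: 18+9+7+17 = 51
DOK → BRV → GRN → ELM: 18+9+17 = 44
DOK → CEN → GRN → ELM: 22+13+17 = 52
Cheapest is DOK → BRV → GRN → ELM at 44 min.

44 min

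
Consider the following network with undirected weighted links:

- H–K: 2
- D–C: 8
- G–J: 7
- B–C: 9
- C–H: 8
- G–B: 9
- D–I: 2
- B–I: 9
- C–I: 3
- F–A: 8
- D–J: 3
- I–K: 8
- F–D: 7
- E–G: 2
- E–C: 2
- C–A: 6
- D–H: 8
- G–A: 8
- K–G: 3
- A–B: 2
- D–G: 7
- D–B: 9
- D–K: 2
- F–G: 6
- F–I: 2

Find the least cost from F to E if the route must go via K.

Best F to K: F → I → D → K costing 6
Best K to E: K → G → E costing 5
Total via K: 6 + 5 = 11.

11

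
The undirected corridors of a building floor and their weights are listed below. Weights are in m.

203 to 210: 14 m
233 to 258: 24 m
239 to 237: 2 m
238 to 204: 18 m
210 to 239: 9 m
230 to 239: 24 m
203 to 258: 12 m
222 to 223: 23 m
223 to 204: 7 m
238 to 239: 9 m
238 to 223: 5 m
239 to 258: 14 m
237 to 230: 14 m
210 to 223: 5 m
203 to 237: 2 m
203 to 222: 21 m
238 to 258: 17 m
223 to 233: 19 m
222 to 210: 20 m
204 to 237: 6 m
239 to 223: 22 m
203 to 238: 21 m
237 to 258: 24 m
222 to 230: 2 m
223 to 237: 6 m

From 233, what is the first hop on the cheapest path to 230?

223

Enumerating some paths:
233–223–222–230: 19+23+2 = 44
233–223–237–230: 19+6+14 = 39
The minimum is 39 m via 233–223–237–230.
So from 233 the first move is to 223.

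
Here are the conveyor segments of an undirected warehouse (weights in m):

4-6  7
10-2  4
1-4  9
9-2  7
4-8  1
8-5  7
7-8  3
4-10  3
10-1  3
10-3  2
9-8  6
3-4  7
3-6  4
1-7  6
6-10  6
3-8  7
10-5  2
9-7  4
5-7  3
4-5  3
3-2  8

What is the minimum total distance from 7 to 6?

11 m

Candidate routes:
7 - 8 - 4 - 6: 3+1+7 = 11
7 - 8 - 4 - 10 - 3 - 6: 3+1+3+2+4 = 13
7 - 5 - 4 - 6: 3+3+7 = 13
7 - 8 - 4 - 10 - 6: 3+1+3+6 = 13
The minimum is 11 m via 7 - 8 - 4 - 6.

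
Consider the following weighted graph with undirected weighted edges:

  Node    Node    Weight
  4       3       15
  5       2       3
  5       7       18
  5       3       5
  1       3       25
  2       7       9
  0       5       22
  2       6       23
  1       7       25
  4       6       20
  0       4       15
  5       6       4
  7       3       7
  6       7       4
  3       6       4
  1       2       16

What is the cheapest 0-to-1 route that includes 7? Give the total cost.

55

Shortest 0→7: 0–5–6–7 = 30
Shortest 7→1: 7–1 = 25
Total via 7: 30 + 25 = 55.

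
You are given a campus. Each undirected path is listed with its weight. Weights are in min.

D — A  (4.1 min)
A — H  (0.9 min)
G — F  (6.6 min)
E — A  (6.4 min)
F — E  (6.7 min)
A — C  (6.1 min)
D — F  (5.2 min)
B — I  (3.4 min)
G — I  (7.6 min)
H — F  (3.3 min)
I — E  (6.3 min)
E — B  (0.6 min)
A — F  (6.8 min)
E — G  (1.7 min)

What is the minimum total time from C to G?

14.2 min

Candidate routes:
C - A - H - F - G: 6.1+0.9+3.3+6.6 = 16.9
C - A - E - G: 6.1+6.4+1.7 = 14.2
The minimum is 14.2 min via C - A - E - G.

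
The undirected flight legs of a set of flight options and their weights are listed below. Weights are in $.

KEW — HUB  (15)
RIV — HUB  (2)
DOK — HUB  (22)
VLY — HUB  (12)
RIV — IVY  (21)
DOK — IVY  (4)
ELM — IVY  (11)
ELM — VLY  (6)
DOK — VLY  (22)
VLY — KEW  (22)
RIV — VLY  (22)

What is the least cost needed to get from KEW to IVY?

$38

Shortest distances from KEW:
KEW: 0
HUB: 15  (via KEW)
RIV: 17  (via HUB)
VLY: 22  (via KEW)
ELM: 28  (via VLY)
DOK: 37  (via HUB)
IVY: 38  (via RIV)
Shortest route: KEW → HUB → RIV → IVY = $38.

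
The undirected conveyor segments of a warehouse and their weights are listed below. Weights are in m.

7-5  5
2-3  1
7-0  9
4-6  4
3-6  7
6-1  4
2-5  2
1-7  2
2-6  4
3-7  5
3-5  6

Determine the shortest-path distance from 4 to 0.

19 m

Compare a few routes:
4 - 6 - 2 - 3 - 7 - 0: 4+4+1+5+9 = 23
4 - 6 - 1 - 7 - 0: 4+4+2+9 = 19
Cheapest is 4 - 6 - 1 - 7 - 0 at 19 m.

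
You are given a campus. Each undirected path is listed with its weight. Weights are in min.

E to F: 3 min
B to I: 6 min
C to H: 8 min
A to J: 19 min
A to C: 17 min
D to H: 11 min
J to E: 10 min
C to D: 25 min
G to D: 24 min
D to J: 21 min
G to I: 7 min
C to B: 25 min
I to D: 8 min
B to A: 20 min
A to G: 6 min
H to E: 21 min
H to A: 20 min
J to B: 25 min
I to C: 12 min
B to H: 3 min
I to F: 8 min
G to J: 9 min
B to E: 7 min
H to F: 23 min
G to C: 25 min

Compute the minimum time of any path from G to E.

18 min

Enumerating some paths:
G–I–F–E: 7+8+3 = 18
G–I–B–E: 7+6+7 = 20
G–J–E: 9+10 = 19
Cheapest is G–I–F–E at 18 min.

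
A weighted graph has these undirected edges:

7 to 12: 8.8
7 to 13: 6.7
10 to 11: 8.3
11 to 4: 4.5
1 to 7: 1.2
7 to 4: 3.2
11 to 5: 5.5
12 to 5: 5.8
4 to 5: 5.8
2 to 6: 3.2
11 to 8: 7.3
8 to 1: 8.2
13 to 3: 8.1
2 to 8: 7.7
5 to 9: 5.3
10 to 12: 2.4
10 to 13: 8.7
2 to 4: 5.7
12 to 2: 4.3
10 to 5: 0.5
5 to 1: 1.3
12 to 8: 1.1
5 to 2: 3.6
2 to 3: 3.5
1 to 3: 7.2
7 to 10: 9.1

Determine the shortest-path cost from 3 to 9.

12.4

Compare a few routes:
3 → 2 → 12 → 10 → 5 → 9: 3.5+4.3+2.4+0.5+5.3 = 16
3 → 1 → 5 → 9: 7.2+1.3+5.3 = 13.8
3 → 2 → 5 → 9: 3.5+3.6+5.3 = 12.4
Cheapest is 3 → 2 → 5 → 9 at 12.4.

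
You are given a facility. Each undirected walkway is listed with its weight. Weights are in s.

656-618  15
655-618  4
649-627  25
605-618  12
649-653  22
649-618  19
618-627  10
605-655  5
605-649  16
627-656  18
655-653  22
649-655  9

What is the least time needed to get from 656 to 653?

Settle nodes by increasing distance from 656:
656: 0
618: 15  (via 656)
627: 18  (via 656)
655: 19  (via 618)
605: 24  (via 655)
649: 28  (via 655)
653: 41  (via 655)
Shortest route: 656 → 618 → 655 → 653 = 41 s.

41 s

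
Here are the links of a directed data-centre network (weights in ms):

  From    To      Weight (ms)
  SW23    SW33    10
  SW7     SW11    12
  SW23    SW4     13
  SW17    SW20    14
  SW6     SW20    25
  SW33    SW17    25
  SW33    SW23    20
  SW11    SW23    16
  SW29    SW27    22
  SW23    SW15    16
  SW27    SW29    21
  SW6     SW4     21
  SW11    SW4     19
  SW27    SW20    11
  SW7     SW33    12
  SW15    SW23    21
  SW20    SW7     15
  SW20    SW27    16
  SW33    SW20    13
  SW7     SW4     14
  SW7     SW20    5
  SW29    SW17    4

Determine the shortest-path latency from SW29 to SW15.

77 ms

Enumerating some paths:
SW29–SW17–SW20–SW7–SW11–SW23–SW15: 4+14+15+12+16+16 = 77
SW29–SW27–SW20–SW7–SW11–SW23–SW15: 22+11+15+12+16+16 = 92
SW29–SW17–SW20–SW7–SW33–SW23–SW15: 4+14+15+12+20+16 = 81
Cheapest is SW29–SW17–SW20–SW7–SW11–SW23–SW15 at 77 ms.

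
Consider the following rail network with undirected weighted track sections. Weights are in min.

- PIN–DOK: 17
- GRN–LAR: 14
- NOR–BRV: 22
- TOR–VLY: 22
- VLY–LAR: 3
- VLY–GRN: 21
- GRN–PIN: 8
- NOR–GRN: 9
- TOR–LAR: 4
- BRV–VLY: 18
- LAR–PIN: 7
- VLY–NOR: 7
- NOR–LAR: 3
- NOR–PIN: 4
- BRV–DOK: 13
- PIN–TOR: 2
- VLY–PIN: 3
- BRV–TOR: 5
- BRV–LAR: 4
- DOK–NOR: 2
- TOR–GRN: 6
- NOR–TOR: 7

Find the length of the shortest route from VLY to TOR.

Enumerating some paths:
VLY - PIN - TOR: 3+2 = 5
VLY - LAR - BRV - TOR: 3+4+5 = 12
VLY - LAR - PIN - TOR: 3+7+2 = 12
VLY - LAR - TOR: 3+4 = 7
The minimum is 5 min via VLY - PIN - TOR.

5 min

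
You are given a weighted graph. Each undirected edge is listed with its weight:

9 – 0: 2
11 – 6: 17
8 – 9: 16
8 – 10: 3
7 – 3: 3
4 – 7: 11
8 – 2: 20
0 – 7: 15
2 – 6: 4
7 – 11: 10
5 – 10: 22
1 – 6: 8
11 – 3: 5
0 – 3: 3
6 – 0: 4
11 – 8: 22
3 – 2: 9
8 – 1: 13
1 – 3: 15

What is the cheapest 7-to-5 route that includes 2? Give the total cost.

57

Shortest 7→2: 7–3–2 = 12
Best 2 to 5: 2–8–10–5 costing 45
Total via 2: 12 + 45 = 57.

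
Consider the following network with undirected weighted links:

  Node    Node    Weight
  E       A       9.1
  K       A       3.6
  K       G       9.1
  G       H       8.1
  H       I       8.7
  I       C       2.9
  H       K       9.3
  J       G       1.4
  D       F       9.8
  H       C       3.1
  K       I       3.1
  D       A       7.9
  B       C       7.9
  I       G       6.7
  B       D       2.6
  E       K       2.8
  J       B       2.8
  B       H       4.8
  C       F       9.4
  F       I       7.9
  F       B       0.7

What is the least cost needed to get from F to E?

13.8

Compare a few routes:
F–B–J–G–K–E: 0.7+2.8+1.4+9.1+2.8 = 16.8
F–I–K–E: 7.9+3.1+2.8 = 13.8
Cheapest is F–I–K–E at 13.8.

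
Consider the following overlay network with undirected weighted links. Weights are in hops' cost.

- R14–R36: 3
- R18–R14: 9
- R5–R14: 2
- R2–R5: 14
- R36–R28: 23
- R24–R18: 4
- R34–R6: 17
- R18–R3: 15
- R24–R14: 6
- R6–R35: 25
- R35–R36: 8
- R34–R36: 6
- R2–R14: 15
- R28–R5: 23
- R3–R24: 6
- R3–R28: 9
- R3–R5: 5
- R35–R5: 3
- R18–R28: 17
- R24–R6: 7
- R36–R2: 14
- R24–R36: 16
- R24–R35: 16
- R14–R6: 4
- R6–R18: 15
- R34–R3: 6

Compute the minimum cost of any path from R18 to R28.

Candidate routes:
R18–R28: 17 = 17
R18–R24–R3–R28: 4+6+9 = 19
Cheapest is R18–R28 at 17 hops' cost.

17 hops' cost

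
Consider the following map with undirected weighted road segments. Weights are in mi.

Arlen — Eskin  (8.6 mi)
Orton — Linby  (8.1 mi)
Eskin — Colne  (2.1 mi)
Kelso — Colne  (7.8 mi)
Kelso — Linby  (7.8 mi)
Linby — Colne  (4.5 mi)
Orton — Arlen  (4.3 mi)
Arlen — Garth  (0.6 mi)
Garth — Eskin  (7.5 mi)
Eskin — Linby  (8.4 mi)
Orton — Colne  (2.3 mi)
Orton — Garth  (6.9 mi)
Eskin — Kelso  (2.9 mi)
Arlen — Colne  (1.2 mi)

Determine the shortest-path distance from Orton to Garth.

4.1 mi

Shortest distances from Orton:
Orton: 0
Colne: 2.3  (via Orton)
Arlen: 3.5  (via Colne)
Garth: 4.1  (via Arlen)
Shortest route: Orton → Colne → Arlen → Garth = 4.1 mi.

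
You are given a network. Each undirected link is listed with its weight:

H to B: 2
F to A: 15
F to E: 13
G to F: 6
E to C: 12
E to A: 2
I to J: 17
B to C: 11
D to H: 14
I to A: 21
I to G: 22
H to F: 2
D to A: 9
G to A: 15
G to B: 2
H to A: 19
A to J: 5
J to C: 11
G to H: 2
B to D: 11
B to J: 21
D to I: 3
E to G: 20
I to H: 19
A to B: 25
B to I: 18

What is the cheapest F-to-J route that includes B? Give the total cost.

25

Best F to B: F → H → B costing 4
Best B to J: B → J costing 21
Total via B: 4 + 21 = 25.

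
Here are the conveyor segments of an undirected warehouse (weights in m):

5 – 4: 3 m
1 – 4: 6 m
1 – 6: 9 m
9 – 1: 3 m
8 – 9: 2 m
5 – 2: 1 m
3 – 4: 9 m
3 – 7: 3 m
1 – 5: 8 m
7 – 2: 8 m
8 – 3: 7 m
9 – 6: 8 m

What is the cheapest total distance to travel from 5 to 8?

Shortest distances from 5:
5: 0
2: 1  (via 5)
4: 3  (via 5)
1: 8  (via 5)
7: 9  (via 2)
9: 11  (via 1)
3: 12  (via 4)
8: 13  (via 9)
Shortest route: 5 → 1 → 9 → 8 = 13 m.

13 m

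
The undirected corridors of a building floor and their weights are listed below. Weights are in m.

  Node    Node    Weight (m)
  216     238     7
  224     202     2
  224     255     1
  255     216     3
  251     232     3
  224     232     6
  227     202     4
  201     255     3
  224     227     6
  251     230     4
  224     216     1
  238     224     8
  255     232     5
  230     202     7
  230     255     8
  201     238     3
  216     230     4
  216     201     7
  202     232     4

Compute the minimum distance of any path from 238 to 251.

Settle nodes by increasing distance from 238:
238: 0
201: 3  (via 238)
255: 6  (via 201)
224: 7  (via 255)
216: 7  (via 238)
202: 9  (via 224)
232: 11  (via 255)
230: 11  (via 216)
227: 13  (via 224)
251: 14  (via 232)
Shortest route: 238 → 201 → 255 → 232 → 251 = 14 m.

14 m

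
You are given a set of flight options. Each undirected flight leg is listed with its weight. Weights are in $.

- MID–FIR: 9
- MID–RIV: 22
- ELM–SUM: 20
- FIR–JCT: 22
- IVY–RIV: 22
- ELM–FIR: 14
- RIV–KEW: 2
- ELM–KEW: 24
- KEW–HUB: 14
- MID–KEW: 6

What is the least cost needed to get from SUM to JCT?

Candidate routes:
SUM - ELM - FIR - JCT: 20+14+22 = 56
SUM - ELM - KEW - MID - FIR - JCT: 20+24+6+9+22 = 81
Cheapest is SUM - ELM - FIR - JCT at $56.

$56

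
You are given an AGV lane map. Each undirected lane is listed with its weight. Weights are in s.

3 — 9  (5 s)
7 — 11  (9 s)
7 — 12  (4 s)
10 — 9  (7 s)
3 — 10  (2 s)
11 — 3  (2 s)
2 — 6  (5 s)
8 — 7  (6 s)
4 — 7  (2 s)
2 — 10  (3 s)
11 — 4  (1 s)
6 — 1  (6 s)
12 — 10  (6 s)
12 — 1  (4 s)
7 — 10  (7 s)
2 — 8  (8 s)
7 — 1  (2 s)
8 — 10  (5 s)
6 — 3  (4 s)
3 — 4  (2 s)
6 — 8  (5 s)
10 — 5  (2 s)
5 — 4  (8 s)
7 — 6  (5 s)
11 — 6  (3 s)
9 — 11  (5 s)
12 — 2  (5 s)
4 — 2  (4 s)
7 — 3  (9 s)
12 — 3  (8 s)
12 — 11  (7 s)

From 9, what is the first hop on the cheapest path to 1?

11

Enumerating some paths:
9 → 11 → 3 → 4 → 7 → 1: 5+2+2+2+2 = 13
9 → 11 → 4 → 7 → 1: 5+1+2+2 = 10
9 → 3 → 4 → 7 → 1: 5+2+2+2 = 11
9 → 3 → 11 → 4 → 7 → 1: 5+2+1+2+2 = 12
Cheapest is 9 → 11 → 4 → 7 → 1 at 10 s.
So from 9 the first move is to 11.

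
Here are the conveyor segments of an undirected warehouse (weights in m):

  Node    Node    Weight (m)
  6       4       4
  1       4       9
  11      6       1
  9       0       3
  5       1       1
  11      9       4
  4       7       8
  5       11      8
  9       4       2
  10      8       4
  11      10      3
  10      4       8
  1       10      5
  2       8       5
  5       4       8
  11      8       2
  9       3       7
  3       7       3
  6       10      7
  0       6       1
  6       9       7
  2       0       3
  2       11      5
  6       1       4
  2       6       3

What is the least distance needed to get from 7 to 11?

Compare a few routes:
7 → 3 → 9 → 11: 3+7+4 = 14
7 → 4 → 6 → 11: 8+4+1 = 13
7 → 4 → 9 → 11: 8+2+4 = 14
7 → 3 → 9 → 0 → 6 → 11: 3+7+3+1+1 = 15
Cheapest is 7 → 4 → 6 → 11 at 13 m.

13 m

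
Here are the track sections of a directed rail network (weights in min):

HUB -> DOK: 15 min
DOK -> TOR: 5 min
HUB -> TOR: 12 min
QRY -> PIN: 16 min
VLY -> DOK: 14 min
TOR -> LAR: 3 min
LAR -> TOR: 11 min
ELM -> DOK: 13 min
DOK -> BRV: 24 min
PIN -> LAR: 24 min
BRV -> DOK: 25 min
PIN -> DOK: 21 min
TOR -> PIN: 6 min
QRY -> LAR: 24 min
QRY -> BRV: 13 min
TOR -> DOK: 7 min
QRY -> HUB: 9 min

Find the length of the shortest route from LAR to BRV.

42 min

Running Dijkstra from LAR:
LAR: 0
TOR: 11  (via LAR)
PIN: 17  (via TOR)
DOK: 18  (via TOR)
BRV: 42  (via DOK)
Shortest route: LAR → TOR → DOK → BRV = 42 min.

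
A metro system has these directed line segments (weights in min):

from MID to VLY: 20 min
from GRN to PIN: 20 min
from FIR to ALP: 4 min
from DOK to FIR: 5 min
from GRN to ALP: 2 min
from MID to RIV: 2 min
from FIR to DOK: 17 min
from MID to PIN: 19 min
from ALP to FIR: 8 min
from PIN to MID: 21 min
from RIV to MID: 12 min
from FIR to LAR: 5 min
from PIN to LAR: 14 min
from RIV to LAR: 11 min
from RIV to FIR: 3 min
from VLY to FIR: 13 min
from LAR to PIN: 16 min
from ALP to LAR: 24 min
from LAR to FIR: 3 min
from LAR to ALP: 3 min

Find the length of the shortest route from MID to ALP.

Candidate routes:
MID–RIV–LAR–ALP: 2+11+3 = 16
MID–RIV–FIR–ALP: 2+3+4 = 9
MID–RIV–FIR–LAR–ALP: 2+3+5+3 = 13
Cheapest is MID–RIV–FIR–ALP at 9 min.

9 min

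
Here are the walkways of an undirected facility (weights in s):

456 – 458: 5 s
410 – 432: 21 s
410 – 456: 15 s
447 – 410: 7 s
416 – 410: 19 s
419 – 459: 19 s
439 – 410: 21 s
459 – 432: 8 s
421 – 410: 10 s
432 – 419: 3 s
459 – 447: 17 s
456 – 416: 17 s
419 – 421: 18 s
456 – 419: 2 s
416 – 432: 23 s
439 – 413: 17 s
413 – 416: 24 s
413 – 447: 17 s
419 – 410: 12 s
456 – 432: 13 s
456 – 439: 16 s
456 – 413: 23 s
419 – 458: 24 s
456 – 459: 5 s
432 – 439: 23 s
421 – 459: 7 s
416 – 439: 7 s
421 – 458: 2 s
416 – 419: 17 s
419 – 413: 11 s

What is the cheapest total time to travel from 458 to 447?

Running Dijkstra from 458:
458: 0
421: 2  (via 458)
456: 5  (via 458)
419: 7  (via 456)
459: 9  (via 421)
432: 10  (via 419)
410: 12  (via 421)
413: 18  (via 419)
447: 19  (via 410)
Shortest route: 458–421–410–447 = 19 s.

19 s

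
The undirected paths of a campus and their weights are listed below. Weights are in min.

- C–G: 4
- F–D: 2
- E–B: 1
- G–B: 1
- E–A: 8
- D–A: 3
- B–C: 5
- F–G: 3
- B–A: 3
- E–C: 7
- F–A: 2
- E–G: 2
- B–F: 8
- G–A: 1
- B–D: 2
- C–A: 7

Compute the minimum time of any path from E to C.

Candidate routes:
E → B → C: 1+5 = 6
E → C: 7 = 7
The minimum is 6 min via E → B → C.

6 min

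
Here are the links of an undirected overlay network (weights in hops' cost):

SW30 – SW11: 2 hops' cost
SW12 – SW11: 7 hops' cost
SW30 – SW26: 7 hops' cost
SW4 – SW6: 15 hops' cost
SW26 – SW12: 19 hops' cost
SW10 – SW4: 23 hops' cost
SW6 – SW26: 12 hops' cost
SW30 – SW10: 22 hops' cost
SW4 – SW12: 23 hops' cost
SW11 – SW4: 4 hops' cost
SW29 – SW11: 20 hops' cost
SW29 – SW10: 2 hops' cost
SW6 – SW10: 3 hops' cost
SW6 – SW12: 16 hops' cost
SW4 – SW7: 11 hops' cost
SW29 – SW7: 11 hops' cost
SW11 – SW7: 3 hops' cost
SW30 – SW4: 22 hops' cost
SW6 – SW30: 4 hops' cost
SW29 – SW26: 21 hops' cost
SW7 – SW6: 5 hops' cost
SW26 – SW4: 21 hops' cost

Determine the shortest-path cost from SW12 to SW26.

Running Dijkstra from SW12:
SW12: 0
SW11: 7  (via SW12)
SW30: 9  (via SW11)
SW7: 10  (via SW11)
SW4: 11  (via SW11)
SW6: 13  (via SW30)
SW10: 16  (via SW6)
SW26: 16  (via SW30)
Shortest route: SW12 → SW11 → SW30 → SW26 = 16 hops' cost.

16 hops' cost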